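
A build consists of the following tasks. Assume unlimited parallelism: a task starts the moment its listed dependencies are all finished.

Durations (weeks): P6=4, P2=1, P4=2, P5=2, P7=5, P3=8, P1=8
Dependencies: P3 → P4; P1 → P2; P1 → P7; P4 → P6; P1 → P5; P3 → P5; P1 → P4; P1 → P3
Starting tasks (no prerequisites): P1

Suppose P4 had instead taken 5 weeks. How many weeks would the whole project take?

Critical path before the change: P1→P3→P4→P6 = 8+8+2+4 = 22 giving 22 weeks.
Since P4 is critical, the +3 change carries straight to that chain (now 25 weeks).
That remains the longest chain; total 25 weeks.

25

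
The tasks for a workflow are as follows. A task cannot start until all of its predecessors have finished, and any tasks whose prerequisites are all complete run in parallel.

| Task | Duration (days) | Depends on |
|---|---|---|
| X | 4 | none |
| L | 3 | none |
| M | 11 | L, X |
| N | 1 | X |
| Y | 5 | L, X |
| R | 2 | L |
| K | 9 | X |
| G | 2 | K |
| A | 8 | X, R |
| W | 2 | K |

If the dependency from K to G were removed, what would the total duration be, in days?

15

With the dependency in place, X→M = 4+11 = 15 sets the finish at 15 days.
Without K→G, G's earliest start moves from 13 to 0.
New critical path: X→M = 4+11 = 15 ⇒ 15 days.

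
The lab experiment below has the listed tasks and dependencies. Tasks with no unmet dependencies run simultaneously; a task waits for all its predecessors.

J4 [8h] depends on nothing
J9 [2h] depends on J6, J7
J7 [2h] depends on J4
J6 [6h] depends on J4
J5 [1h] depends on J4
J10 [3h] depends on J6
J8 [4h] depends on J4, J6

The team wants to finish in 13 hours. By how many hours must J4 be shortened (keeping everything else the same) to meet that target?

Current finish: 18 hours; target: 13.
J4 is on every critical path, so each hour cut from J4 cuts the finish by one (this holds down to a finish of 11).
Need 18 − 13 = 5 hours off J4 → J4 becomes 3 hours, finish becomes 13.

5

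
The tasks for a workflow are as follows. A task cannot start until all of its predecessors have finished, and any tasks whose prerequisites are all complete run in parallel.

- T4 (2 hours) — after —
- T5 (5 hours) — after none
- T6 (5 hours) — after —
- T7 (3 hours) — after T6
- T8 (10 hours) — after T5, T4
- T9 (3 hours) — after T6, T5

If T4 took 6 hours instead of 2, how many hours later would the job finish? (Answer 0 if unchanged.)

Actual critical path: T5→T8 = 5+10 = 15 ⇒ 15 hours.
The longest path through T4 is only 12 hours, so T4 has float 3.
The binding chain switches to T4→T8 = 6+10 = 16; finish 16 hours.
Change in finish: 16 − 15 = +1 hours.

1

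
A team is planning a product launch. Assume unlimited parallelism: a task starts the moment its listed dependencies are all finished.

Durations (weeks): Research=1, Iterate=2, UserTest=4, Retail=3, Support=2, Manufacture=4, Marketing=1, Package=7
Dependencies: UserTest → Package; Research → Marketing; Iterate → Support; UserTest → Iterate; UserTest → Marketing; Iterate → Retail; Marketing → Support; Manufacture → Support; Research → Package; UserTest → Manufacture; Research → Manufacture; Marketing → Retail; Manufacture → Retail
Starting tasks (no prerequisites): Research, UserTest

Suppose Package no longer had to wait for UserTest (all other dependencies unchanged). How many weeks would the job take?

11

Before: longest chain UserTest→Manufacture→Retail = 4+4+3 = 11, finish 11.
Without UserTest→Package, Package's earliest start moves from 4 to 1.
New critical path: UserTest→Manufacture→Retail = 4+4+3 = 11 ⇒ 11 weeks.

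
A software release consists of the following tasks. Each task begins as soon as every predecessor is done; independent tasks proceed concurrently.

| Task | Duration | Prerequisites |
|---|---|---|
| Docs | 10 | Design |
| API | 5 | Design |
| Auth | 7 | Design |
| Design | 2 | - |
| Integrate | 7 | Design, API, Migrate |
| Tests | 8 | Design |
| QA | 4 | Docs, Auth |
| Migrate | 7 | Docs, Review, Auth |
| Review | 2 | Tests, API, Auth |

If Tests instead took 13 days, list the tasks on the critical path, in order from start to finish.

Design, Tests, Review, Migrate, Integrate

As given, the longest chain is Design→Tests→Review→Migrate→Integrate = 2+8+2+7+7 = 26, so the finish is 26 days.
Since Tests is critical, the +5 change carries straight to that chain (now 31 days).
That remains the longest chain; total 31 days.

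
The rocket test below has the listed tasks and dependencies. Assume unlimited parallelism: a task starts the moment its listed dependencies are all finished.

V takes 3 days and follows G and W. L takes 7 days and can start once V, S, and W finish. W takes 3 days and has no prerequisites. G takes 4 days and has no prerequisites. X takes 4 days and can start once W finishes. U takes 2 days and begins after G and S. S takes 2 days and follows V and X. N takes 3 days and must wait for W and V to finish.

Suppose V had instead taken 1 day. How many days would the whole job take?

The binding path is G→V→S→L = 4+3+2+7 = 16; finish at 16 days.
V lies on that path, so at 1 day the path becomes 14 days.
The binding chain switches to W→X→S→L = 3+4+2+7 = 16; finish 16 days.

16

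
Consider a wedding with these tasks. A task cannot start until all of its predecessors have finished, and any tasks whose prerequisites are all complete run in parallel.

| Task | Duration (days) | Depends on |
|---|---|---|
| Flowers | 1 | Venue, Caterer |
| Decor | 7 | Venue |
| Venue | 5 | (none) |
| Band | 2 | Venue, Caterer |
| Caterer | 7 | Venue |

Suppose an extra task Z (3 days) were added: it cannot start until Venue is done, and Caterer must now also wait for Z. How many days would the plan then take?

Originally the plan takes 14 days.
With Z inserted, Caterer now waits for max(Venue, Z).
New critical path: Venue→Z→Caterer→Band = 5+3+7+2 = 17 ⇒ 17 days.

17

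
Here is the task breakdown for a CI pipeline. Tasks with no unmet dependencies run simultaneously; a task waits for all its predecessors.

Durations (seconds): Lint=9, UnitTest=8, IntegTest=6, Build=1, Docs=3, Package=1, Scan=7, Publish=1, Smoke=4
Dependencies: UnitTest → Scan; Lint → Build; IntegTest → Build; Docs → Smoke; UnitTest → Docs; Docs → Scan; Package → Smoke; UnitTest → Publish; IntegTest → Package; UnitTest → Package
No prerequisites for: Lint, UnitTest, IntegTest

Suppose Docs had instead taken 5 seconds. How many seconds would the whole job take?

20

The binding path is UnitTest→Docs→Scan = 8+3+7 = 18; finish at 18 seconds.
Since Docs is critical, the +2 change carries straight to that chain (now 20 seconds).
The critical path is still UnitTest→Docs→Scan; finish is now 20 seconds.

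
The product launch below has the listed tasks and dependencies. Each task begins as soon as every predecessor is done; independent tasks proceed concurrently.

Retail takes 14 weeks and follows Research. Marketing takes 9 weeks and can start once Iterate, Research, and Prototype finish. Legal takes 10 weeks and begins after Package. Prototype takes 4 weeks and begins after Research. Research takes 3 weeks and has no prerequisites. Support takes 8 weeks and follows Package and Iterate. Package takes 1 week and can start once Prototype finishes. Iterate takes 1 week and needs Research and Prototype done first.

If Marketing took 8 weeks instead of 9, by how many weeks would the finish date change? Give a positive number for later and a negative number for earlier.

0

Actual critical path: Research→Prototype→Package→Legal = 3+4+1+10 = 18 ⇒ 18 weeks.
The longest path through Marketing is only 17 weeks, so Marketing has float 1.
That remains the longest chain; total 18 weeks.
Change in finish: 18 − 18 = +0 weeks.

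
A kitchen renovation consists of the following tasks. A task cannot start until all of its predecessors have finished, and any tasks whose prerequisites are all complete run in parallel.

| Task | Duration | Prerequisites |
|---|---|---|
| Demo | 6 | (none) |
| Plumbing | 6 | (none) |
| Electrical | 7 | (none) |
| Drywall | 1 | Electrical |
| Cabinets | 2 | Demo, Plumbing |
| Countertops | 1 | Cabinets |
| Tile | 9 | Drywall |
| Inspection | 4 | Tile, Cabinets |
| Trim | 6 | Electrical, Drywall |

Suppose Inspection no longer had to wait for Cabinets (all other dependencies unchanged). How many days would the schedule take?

21

Original critical path: Electrical→Drywall→Tile→Inspection = 7+1+9+4 = 21 ⇒ 21 days.
Dropping Cabinets→Inspection doesn't change Inspection's earliest start (17); another predecessor still binds.
New critical path: Electrical→Drywall→Tile→Inspection = 7+1+9+4 = 21 ⇒ 21 days.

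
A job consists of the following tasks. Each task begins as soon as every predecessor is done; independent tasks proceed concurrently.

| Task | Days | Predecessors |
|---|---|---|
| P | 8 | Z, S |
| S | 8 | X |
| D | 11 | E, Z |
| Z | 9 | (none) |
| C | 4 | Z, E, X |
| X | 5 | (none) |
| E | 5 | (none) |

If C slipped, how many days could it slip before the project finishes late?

Critical path: X→S→P = 5+8+8 = 21, so the finish is 21 days.
Longest path through C: 13 days (earliest finish 13, latest finish 21).
Slack of C = 17 − 9 = 8 days.

8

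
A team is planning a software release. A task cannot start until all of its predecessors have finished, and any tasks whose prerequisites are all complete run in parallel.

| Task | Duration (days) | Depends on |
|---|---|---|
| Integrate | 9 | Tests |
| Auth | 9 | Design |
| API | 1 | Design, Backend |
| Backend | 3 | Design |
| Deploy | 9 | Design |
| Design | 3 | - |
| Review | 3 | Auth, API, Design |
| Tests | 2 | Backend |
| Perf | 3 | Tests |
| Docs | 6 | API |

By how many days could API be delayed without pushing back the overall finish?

4

Design→Backend→Tests→Integrate = 3+3+2+9 = 17 sets the makespan at 17 days.
Longest path through API: 13 days (earliest finish 7, latest finish 11).
Float = 17 − 13 = 4.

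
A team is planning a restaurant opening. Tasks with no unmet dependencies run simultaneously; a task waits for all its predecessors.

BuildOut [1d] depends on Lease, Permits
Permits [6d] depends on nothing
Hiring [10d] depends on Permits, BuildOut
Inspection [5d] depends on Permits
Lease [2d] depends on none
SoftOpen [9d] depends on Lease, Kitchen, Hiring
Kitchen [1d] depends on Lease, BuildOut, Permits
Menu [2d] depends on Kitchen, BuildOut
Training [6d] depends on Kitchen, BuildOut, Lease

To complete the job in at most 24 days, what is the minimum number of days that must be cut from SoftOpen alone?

2

Current finish: 26 days; target: 24.
SoftOpen is on every critical path, so each day cut from SoftOpen cuts the finish by one (this holds down to a finish of 18).
Need 26 − 24 = 2 days off SoftOpen → SoftOpen becomes 7 days, finish becomes 24.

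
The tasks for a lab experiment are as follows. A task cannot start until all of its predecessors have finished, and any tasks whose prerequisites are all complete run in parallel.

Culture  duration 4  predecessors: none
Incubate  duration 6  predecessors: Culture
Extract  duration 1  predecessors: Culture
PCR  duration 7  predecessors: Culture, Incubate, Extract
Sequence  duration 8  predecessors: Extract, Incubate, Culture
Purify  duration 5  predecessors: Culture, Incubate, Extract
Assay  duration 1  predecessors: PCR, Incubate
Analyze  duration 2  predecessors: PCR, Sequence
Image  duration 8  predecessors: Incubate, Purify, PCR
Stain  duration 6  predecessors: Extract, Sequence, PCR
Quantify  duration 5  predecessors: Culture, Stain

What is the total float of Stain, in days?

The longest chain is Culture→Incubate→Sequence→Stain→Quantify = 4+6+8+6+5 = 29; overall finish 29 days.
Stain finishes as early as 24 and must finish by 24.
Float = 29 − 29 = 0.

0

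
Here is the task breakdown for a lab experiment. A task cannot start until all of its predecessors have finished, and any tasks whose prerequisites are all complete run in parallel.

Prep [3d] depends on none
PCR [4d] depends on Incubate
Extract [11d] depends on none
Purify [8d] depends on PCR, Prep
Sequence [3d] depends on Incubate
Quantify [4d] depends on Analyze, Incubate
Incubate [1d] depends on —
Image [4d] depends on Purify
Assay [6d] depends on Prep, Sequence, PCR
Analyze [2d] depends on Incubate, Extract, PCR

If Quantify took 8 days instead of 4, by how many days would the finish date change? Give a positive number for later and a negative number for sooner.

Actual critical path: Extract→Analyze→Quantify = 11+2+4 = 17 ⇒ 17 days.
Since Quantify is critical, the +4 change carries straight to that chain (now 21 days).
The critical path is still Extract→Analyze→Quantify; finish is now 21 days.
Change in finish: 21 − 17 = +4 days.

4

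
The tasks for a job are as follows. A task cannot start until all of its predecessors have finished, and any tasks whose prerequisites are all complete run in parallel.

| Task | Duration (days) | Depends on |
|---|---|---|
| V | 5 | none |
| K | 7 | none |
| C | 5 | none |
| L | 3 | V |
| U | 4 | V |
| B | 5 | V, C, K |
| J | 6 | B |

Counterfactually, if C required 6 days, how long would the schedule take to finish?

18

Actual critical path: K→B→J = 7+5+6 = 18 ⇒ 18 days.
The longest path through C is only 16 days, so C has float 2.
No other chain overtakes it, so the finish is 18 days.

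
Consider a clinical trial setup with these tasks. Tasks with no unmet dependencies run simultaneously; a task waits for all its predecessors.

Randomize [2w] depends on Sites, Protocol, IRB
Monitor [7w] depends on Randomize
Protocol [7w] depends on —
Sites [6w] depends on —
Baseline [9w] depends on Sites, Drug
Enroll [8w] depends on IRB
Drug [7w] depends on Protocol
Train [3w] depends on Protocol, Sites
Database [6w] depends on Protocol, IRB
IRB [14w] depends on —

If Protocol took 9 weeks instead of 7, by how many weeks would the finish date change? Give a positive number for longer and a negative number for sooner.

The binding path is Protocol→Drug→Baseline = 7+7+9 = 23; finish at 23 weeks.
Protocol is on the critical path; changing it to 9 makes that path 25 weeks.
No other chain overtakes it, so the finish is 25 weeks.
Change in finish: 25 − 23 = +2 weeks.

2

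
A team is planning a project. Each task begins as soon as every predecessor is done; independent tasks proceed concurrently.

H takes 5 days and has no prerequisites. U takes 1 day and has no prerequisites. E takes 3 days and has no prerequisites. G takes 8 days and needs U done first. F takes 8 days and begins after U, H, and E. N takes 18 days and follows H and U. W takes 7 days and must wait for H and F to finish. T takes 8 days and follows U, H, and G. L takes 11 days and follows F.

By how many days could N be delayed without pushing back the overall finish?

1

The longest chain is H→F→L = 5+8+11 = 24; overall finish 24 days.
The longest chain containing N totals 23 days.
Slack of N = 6 − 5 = 1 day.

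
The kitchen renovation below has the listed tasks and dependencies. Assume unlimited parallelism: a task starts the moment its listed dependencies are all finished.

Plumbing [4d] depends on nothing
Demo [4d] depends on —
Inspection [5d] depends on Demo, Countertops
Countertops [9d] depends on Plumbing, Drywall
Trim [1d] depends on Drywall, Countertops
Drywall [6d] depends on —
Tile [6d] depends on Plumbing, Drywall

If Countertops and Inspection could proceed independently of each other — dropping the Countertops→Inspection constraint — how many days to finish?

Before: longest chain Drywall→Countertops→Inspection = 6+9+5 = 20, finish 20.
Without Countertops→Inspection, Inspection's earliest start moves from 15 to 4.
New critical path: Drywall→Countertops→Trim = 6+9+1 = 16 ⇒ 16 days.

16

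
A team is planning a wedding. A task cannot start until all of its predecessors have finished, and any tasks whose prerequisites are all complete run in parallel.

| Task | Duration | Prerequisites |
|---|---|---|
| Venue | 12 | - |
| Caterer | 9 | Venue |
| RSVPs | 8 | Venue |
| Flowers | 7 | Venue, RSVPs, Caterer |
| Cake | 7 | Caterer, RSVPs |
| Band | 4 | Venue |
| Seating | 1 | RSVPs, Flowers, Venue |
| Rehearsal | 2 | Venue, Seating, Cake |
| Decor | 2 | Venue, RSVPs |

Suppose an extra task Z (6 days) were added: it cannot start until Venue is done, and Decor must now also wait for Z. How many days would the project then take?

Originally the project takes 31 days.
With Z inserted, Decor now waits for max(Venue, RSVPs, Z).
New critical path: Venue→Caterer→Flowers→Seating→Rehearsal = 12+9+7+1+2 = 31 ⇒ 31 days.

31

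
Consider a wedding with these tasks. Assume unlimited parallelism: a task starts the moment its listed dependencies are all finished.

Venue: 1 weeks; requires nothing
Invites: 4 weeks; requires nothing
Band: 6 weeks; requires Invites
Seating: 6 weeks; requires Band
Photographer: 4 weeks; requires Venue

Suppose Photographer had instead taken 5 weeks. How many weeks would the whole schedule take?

Actual critical path: Invites→Band→Seating = 4+6+6 = 16 ⇒ 16 weeks.
The longest path through Photographer is only 5 weeks, so Photographer has float 11.
No other chain overtakes it, so the finish is 16 weeks.

16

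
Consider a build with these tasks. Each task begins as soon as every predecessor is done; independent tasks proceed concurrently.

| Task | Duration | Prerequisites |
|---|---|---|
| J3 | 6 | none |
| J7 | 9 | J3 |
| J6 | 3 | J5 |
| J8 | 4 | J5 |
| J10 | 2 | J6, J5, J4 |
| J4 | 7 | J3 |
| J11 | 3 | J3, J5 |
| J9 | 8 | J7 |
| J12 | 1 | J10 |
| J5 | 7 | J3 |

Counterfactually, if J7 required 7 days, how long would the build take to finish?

21

As given, the longest chain is J3→J7→J9 = 6+9+8 = 23, so the finish is 23 days.
J7 lies on that path, so at 7 days the path becomes 21 days.
The critical path is still J3→J7→J9; finish is now 21 days.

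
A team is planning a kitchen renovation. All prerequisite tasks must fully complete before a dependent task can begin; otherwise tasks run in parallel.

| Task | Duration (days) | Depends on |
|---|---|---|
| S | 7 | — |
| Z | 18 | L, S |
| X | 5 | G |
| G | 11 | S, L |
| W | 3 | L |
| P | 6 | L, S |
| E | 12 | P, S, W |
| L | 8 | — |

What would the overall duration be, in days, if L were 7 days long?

25

Baseline: L→Z = 8+18 = 26 → 26 days.
L lies on that path, so at 7 days the path becomes 25 days.
New critical path: S→Z = 7+18 = 25 ⇒ 25 days.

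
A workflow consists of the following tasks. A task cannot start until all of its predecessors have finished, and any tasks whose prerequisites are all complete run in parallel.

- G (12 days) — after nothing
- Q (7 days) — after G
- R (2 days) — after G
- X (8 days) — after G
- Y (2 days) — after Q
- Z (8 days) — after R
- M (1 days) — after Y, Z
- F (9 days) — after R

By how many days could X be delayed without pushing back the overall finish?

G→R→Z→M = 12+2+8+1 = 23 sets the makespan at 23 days.
The longest chain containing X totals 20 days.
So X can slip 23 − 20 = 3 days.

3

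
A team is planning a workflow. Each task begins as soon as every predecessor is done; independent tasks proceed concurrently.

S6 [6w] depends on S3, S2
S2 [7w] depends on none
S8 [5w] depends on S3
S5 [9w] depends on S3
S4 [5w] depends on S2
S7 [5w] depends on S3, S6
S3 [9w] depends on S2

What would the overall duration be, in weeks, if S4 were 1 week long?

Critical path before the change: S2→S3→S6→S7 = 7+9+6+5 = 27 giving 27 weeks.
S4 is off the critical path — its longest chain is 12 weeks, giving 15 of slack.
The critical path is still S2→S3→S6→S7; finish is now 27 weeks.

27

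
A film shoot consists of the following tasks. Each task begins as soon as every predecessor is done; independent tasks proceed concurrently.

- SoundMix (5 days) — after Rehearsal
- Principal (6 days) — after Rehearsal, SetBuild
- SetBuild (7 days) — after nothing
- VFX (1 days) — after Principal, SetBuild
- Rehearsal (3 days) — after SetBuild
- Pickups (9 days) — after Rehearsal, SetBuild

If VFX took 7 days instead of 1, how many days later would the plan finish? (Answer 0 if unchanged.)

Baseline: SetBuild→Rehearsal→Pickups = 7+3+9 = 19 → 19 days.
VFX has 2 days of float (longest path through it is 17).
The binding chain switches to SetBuild→Rehearsal→Principal→VFX = 7+3+6+7 = 23; finish 23 days.
Change in finish: 23 − 19 = +4 days.

4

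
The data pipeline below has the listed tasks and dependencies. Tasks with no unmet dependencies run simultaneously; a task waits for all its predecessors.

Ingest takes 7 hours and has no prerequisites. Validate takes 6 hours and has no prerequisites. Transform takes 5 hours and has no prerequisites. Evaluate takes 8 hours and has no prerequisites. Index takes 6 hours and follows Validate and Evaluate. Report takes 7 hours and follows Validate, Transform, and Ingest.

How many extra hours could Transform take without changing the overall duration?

The longest chain is Ingest→Report = 7+7 = 14; overall finish 14 hours.
The longest chain containing Transform totals 12 hours.
Float = 14 − 12 = 2.

2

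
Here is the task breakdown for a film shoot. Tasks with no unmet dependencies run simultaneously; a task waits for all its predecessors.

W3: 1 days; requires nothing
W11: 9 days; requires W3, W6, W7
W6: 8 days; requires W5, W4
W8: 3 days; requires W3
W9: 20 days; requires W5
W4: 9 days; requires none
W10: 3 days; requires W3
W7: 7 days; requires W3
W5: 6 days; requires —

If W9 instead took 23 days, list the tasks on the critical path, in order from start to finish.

W5, W9

Baseline: W5→W9 = 6+20 = 26 → 26 days.
W9 is on the critical path; changing it to 23 makes that path 29 days.
The critical path is still W5→W9; finish is now 29 days.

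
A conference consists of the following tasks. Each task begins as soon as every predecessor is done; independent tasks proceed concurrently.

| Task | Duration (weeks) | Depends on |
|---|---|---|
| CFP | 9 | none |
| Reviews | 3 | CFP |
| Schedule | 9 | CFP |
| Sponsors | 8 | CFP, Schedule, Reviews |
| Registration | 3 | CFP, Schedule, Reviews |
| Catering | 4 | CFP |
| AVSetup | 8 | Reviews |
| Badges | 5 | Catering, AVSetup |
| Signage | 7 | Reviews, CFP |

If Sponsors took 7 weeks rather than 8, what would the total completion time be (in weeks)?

25

Actual critical path: CFP→Schedule→Sponsors = 9+9+8 = 26 ⇒ 26 weeks.
Sponsors lies on that path, so at 7 weeks the path becomes 25 weeks.
Now CFP→Reviews→AVSetup→Badges = 9+3+8+5 = 25 is longest, so the finish becomes 25 weeks.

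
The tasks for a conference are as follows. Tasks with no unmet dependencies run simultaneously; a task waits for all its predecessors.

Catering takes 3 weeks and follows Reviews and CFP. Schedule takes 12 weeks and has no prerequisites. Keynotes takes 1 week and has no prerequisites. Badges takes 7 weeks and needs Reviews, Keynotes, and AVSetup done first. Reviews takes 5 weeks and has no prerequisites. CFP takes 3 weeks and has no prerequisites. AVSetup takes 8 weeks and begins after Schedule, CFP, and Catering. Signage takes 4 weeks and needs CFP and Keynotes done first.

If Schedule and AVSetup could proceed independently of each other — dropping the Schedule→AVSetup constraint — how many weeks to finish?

With the dependency in place, Schedule→AVSetup→Badges = 12+8+7 = 27 sets the finish at 27 weeks.
Without Schedule→AVSetup, AVSetup's earliest start moves from 12 to 8.
New critical path: Reviews→Catering→AVSetup→Badges = 5+3+8+7 = 23 ⇒ 23 weeks.

23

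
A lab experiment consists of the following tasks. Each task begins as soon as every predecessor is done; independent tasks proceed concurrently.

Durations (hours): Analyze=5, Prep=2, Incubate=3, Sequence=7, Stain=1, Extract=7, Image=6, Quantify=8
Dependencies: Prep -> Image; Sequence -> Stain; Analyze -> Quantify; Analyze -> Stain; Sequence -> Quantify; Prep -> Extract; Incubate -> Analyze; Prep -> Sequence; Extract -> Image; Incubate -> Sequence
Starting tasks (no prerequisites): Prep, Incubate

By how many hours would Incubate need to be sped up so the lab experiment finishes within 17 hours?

Current finish: 18 hours; target: 17.
Incubate is on every critical path, so each hour cut from Incubate cuts the finish by one (this holds down to a finish of 17).
Need 18 − 17 = 1 hour off Incubate → Incubate becomes 2 hours, finish becomes 17.

1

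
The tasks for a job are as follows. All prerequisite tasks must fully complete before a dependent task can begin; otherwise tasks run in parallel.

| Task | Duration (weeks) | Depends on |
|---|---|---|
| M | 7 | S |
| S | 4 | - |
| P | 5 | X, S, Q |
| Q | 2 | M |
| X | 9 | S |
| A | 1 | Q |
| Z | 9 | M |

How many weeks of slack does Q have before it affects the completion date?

The longest chain is S→M→Z = 4+7+9 = 20; overall finish 20 weeks.
The longest chain containing Q totals 18 weeks.
Float = 20 − 18 = 2.

2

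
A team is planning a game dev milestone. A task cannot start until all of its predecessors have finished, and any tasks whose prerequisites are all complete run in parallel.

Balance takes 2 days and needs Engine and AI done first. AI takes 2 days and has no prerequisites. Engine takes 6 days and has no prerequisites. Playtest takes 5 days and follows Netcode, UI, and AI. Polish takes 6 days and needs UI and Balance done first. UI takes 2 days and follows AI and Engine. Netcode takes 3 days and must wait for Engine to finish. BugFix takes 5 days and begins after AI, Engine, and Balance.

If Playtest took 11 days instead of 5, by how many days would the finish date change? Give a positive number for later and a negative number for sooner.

6

Critical path before the change: Engine→Netcode→Playtest = 6+3+5 = 14 giving 14 days.
Playtest is on the critical path; changing it to 11 makes that path 20 days.
That remains the longest chain; total 20 days.
Change in finish: 20 − 14 = +6 days.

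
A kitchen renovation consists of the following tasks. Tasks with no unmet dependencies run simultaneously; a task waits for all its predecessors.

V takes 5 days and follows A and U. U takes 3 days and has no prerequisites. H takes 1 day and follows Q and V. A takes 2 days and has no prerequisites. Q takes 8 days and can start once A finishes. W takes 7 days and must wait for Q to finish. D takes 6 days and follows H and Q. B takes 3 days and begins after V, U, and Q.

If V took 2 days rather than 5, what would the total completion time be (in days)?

17

The binding path is A→Q→H→D = 2+8+1+6 = 17; finish at 17 days.
V is off the critical path — its longest chain is 15 days, giving 2 of slack.
No other chain overtakes it, so the finish is 17 days.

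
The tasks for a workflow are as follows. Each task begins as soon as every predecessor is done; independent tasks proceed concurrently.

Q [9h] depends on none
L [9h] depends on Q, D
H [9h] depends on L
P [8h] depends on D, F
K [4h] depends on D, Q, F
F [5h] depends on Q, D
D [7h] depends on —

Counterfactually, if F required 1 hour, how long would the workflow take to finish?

27

Baseline: Q→L→H = 9+9+9 = 27 → 27 hours.
F has 5 hours of float (longest path through it is 22).
The critical path is still Q→L→H; finish is now 27 hours.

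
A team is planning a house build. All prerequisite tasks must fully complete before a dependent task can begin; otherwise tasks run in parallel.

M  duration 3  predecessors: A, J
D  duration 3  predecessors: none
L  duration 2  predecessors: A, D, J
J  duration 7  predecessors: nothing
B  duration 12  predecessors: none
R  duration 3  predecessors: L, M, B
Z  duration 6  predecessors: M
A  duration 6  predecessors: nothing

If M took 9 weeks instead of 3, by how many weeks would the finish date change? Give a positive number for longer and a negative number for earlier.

6

The binding path is J→M→Z = 7+3+6 = 16; finish at 16 weeks.
Since M is critical, the +6 change carries straight to that chain (now 22 weeks).
No other chain overtakes it, so the finish is 22 weeks.
Change in finish: 22 − 16 = +6 weeks.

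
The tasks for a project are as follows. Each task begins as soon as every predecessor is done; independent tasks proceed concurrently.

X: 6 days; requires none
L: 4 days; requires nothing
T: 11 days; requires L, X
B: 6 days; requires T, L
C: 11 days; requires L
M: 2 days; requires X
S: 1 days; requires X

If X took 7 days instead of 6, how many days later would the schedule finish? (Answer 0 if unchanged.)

Baseline: X→T→B = 6+11+6 = 23 → 23 days.
Since X is critical, the +1 change carries straight to that chain (now 24 days).
That remains the longest chain; total 24 days.
Change in finish: 24 − 23 = +1 days.

1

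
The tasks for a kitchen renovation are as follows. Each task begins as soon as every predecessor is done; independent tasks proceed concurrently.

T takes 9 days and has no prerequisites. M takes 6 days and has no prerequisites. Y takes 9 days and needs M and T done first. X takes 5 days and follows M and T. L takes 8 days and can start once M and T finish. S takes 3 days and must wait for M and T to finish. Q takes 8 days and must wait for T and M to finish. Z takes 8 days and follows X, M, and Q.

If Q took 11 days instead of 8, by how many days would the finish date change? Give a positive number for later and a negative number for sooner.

The binding path is T→Q→Z = 9+8+8 = 25; finish at 25 days.
Q lies on that path, so at 11 days the path becomes 28 days.
No other chain overtakes it, so the finish is 28 days.
Change in finish: 28 − 25 = +3 days.

3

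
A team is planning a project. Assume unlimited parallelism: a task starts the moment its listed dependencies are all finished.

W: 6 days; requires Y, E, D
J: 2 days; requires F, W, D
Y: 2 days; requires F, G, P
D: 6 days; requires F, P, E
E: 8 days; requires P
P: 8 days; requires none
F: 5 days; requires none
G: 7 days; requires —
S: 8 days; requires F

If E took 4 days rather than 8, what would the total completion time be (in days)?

Baseline: P→E→D→W→J = 8+8+6+6+2 = 30 → 30 days.
E lies on that path, so at 4 days the path becomes 26 days.
The critical path is still P→E→D→W→J; finish is now 26 days.

26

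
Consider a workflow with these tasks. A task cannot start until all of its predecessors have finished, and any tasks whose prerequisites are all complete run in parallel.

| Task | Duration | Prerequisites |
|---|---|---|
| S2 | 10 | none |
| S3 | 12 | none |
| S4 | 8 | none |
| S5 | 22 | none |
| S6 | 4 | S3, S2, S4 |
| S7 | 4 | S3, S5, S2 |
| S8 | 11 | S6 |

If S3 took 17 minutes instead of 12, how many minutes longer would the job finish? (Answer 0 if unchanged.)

As given, the longest chain is S3→S6→S8 = 12+4+11 = 27, so the finish is 27 minutes.
S3 is on the critical path; changing it to 17 makes that path 32 minutes.
The critical path is still S3→S6→S8; finish is now 32 minutes.
Change in finish: 32 − 27 = +5 minutes.

5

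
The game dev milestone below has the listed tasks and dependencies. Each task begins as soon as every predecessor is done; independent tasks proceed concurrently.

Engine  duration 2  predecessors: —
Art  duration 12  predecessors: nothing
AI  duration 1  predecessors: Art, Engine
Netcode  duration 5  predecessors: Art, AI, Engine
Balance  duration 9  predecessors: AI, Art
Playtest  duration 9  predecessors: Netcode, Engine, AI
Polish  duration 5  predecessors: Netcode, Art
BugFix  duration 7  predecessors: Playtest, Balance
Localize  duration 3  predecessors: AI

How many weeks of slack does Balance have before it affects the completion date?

5

Art→AI→Netcode→Playtest→BugFix = 12+1+5+9+7 = 34 sets the makespan at 34 weeks.
The longest chain containing Balance totals 29 weeks.
So Balance can slip 27 − 22 = 5 weeks.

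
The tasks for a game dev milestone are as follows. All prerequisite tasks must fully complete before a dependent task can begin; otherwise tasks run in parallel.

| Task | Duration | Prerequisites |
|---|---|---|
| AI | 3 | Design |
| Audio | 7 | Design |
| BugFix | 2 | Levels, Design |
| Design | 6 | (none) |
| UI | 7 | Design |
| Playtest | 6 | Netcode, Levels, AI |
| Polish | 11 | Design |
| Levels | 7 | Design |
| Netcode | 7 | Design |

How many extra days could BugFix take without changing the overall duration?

Design→Levels→Playtest = 6+7+6 = 19 sets the makespan at 19 days.
Longest path through BugFix: 15 days (earliest finish 15, latest finish 19).
Slack of BugFix = 17 − 13 = 4 days.

4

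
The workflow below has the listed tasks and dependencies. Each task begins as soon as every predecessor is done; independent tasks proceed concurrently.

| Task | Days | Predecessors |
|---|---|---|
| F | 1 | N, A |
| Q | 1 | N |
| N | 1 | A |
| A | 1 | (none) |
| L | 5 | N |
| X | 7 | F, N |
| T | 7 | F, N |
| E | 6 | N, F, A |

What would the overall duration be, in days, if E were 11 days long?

14

Actual critical path: A→N→F→T = 1+1+1+7 = 10 ⇒ 10 days.
E is off the critical path — its longest chain is 9 days, giving 1 of slack.
The binding chain switches to A→N→F→E = 1+1+1+11 = 14; finish 14 days.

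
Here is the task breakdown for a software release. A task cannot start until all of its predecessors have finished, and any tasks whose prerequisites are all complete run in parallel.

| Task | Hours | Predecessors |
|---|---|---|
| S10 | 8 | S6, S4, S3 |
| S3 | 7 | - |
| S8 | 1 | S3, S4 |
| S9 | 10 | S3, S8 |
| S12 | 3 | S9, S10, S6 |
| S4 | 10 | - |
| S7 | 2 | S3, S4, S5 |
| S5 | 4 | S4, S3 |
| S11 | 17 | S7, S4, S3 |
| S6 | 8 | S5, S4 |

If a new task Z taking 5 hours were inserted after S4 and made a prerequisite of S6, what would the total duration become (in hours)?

Originally the plan takes 33 hours.
With Z inserted, S6 now waits for max(S5, S4, Z).
New critical path: S4→Z→S6→S10→S12 = 10+5+8+8+3 = 34 ⇒ 34 hours.

34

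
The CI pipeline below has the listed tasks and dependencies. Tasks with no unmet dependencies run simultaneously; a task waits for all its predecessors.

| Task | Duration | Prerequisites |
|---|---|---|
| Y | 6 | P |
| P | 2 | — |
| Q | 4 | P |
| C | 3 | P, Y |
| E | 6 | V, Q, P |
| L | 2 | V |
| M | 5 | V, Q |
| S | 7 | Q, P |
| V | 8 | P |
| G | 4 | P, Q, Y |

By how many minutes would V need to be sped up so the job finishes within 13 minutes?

Current finish: 16 minutes; target: 13.
V is on every critical path, so each minute cut from V cuts the finish by one (this holds down to a finish of 13).
Need 16 − 13 = 3 minutes off V → V becomes 5 minutes, finish becomes 13.

3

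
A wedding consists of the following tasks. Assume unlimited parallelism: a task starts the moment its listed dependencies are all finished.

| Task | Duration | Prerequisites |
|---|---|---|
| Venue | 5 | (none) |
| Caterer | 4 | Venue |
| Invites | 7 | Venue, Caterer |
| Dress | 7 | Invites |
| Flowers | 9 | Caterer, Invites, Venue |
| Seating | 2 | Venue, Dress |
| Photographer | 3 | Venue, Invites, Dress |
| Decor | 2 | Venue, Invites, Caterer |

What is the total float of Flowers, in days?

Venue→Caterer→Invites→Dress→Photographer = 5+4+7+7+3 = 26 sets the makespan at 26 days.
Flowers finishes as early as 25 and must finish by 26.
So Flowers can slip 26 − 25 = 1 day.

1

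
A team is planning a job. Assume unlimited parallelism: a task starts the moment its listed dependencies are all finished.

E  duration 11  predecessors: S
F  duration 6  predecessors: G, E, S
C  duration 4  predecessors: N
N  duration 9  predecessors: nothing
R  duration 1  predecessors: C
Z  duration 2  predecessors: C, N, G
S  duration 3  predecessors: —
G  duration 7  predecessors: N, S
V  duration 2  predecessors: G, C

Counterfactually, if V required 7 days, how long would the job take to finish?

23

As given, the longest chain is N→G→F = 9+7+6 = 22, so the finish is 22 days.
V is off the critical path — its longest chain is 18 days, giving 4 of slack.
New critical path: N→G→V = 9+7+7 = 23 ⇒ 23 days.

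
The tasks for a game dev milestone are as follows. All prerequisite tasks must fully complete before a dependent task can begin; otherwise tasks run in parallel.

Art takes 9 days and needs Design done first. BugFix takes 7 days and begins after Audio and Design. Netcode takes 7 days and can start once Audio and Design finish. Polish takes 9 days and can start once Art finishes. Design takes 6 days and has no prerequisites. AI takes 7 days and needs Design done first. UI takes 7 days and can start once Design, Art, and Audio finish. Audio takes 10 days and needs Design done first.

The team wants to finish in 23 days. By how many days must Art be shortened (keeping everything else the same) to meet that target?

1

Current finish: 24 days; target: 23.
Art is on every critical path, so each day cut from Art cuts the finish by one (this holds down to a finish of 23).
Need 24 − 23 = 1 day off Art → Art becomes 8 days, finish becomes 23.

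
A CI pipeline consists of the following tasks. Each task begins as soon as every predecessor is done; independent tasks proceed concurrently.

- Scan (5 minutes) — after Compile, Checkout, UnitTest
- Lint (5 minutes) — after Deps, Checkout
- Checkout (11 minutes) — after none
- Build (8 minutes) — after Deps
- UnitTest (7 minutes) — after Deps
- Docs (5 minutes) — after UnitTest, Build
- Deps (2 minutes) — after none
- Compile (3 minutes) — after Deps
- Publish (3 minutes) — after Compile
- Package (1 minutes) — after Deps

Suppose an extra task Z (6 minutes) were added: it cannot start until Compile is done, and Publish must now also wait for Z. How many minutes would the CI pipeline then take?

16

Originally the CI pipeline takes 16 minutes.
With Z inserted, Publish now waits for max(Compile, Z).
New critical path: Checkout→Lint = 11+5 = 16 ⇒ 16 minutes.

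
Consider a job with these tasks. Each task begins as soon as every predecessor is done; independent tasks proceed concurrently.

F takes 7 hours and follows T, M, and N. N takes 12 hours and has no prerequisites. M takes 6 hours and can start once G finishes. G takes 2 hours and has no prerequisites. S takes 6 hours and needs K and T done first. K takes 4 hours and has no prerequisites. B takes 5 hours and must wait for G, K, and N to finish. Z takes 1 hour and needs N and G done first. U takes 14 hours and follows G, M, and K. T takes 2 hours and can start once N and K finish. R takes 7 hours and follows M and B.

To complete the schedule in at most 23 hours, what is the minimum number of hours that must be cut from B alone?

Current finish: 24 hours; target: 23.
B is on every critical path, so each hour cut from B cuts the finish by one (this holds down to a finish of 22).
Need 24 − 23 = 1 hour off B → B becomes 4 hours, finish becomes 23.

1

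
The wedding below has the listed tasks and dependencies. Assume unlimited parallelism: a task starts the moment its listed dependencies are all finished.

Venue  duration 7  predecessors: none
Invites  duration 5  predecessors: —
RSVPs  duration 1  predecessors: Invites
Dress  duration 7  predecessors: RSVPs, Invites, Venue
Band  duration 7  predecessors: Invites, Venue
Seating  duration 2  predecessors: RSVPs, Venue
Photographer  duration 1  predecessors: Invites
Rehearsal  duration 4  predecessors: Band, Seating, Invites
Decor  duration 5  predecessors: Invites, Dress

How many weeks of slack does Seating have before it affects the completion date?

Critical path: Venue→Dress→Decor = 7+7+5 = 19, so the finish is 19 weeks.
Seating finishes as early as 9 and must finish by 15.
Slack of Seating = 13 − 7 = 6 weeks.

6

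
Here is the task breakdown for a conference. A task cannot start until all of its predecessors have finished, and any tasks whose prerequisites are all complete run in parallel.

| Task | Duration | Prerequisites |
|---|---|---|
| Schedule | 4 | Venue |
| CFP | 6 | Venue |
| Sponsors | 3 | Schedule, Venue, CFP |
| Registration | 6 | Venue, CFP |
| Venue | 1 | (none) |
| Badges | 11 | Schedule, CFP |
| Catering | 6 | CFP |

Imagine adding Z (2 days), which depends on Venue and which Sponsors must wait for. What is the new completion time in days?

18

Originally the project takes 18 days.
With Z inserted, Sponsors now waits for max(Schedule, Venue, CFP, Z).
New critical path: Venue→CFP→Badges = 1+6+11 = 18 ⇒ 18 days.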